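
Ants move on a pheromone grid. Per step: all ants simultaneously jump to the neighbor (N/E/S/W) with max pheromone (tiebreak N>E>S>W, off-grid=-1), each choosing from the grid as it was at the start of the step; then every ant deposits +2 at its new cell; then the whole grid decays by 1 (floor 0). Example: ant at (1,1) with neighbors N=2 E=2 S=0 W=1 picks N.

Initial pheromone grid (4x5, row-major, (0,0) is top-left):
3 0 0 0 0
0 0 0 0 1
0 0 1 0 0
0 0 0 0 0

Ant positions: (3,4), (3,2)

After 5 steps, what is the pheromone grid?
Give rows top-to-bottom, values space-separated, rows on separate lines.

After step 1: ants at (2,4),(2,2)
  2 0 0 0 0
  0 0 0 0 0
  0 0 2 0 1
  0 0 0 0 0
After step 2: ants at (1,4),(1,2)
  1 0 0 0 0
  0 0 1 0 1
  0 0 1 0 0
  0 0 0 0 0
After step 3: ants at (0,4),(2,2)
  0 0 0 0 1
  0 0 0 0 0
  0 0 2 0 0
  0 0 0 0 0
After step 4: ants at (1,4),(1,2)
  0 0 0 0 0
  0 0 1 0 1
  0 0 1 0 0
  0 0 0 0 0
After step 5: ants at (0,4),(2,2)
  0 0 0 0 1
  0 0 0 0 0
  0 0 2 0 0
  0 0 0 0 0

0 0 0 0 1
0 0 0 0 0
0 0 2 0 0
0 0 0 0 0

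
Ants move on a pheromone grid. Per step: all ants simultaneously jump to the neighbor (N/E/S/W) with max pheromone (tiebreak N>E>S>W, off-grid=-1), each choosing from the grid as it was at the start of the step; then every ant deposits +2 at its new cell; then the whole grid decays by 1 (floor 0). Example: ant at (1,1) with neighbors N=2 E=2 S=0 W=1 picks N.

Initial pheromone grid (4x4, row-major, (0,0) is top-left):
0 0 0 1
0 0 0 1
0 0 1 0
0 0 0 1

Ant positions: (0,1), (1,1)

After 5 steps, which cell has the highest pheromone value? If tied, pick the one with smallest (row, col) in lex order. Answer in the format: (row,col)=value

Step 1: ant0:(0,1)->E->(0,2) | ant1:(1,1)->N->(0,1)
  grid max=1 at (0,1)
Step 2: ant0:(0,2)->W->(0,1) | ant1:(0,1)->E->(0,2)
  grid max=2 at (0,1)
Step 3: ant0:(0,1)->E->(0,2) | ant1:(0,2)->W->(0,1)
  grid max=3 at (0,1)
Step 4: ant0:(0,2)->W->(0,1) | ant1:(0,1)->E->(0,2)
  grid max=4 at (0,1)
Step 5: ant0:(0,1)->E->(0,2) | ant1:(0,2)->W->(0,1)
  grid max=5 at (0,1)
Final grid:
  0 5 5 0
  0 0 0 0
  0 0 0 0
  0 0 0 0
Max pheromone 5 at (0,1)

Answer: (0,1)=5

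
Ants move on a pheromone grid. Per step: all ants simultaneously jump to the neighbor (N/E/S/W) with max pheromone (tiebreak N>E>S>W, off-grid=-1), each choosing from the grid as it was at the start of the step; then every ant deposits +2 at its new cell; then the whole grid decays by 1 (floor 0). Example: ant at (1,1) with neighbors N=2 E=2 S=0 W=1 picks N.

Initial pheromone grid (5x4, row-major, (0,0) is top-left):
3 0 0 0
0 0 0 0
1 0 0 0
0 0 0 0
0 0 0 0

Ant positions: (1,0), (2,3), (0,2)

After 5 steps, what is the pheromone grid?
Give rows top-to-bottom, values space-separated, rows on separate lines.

After step 1: ants at (0,0),(1,3),(0,3)
  4 0 0 1
  0 0 0 1
  0 0 0 0
  0 0 0 0
  0 0 0 0
After step 2: ants at (0,1),(0,3),(1,3)
  3 1 0 2
  0 0 0 2
  0 0 0 0
  0 0 0 0
  0 0 0 0
After step 3: ants at (0,0),(1,3),(0,3)
  4 0 0 3
  0 0 0 3
  0 0 0 0
  0 0 0 0
  0 0 0 0
After step 4: ants at (0,1),(0,3),(1,3)
  3 1 0 4
  0 0 0 4
  0 0 0 0
  0 0 0 0
  0 0 0 0
After step 5: ants at (0,0),(1,3),(0,3)
  4 0 0 5
  0 0 0 5
  0 0 0 0
  0 0 0 0
  0 0 0 0

4 0 0 5
0 0 0 5
0 0 0 0
0 0 0 0
0 0 0 0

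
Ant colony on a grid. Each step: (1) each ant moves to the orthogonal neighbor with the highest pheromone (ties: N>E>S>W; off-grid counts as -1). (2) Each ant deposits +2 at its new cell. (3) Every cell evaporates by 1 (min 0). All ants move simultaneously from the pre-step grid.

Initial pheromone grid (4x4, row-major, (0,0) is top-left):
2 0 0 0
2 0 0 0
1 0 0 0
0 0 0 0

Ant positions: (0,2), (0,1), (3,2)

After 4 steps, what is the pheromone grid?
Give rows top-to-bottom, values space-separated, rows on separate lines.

After step 1: ants at (0,3),(0,0),(2,2)
  3 0 0 1
  1 0 0 0
  0 0 1 0
  0 0 0 0
After step 2: ants at (1,3),(1,0),(1,2)
  2 0 0 0
  2 0 1 1
  0 0 0 0
  0 0 0 0
After step 3: ants at (1,2),(0,0),(1,3)
  3 0 0 0
  1 0 2 2
  0 0 0 0
  0 0 0 0
After step 4: ants at (1,3),(1,0),(1,2)
  2 0 0 0
  2 0 3 3
  0 0 0 0
  0 0 0 0

2 0 0 0
2 0 3 3
0 0 0 0
0 0 0 0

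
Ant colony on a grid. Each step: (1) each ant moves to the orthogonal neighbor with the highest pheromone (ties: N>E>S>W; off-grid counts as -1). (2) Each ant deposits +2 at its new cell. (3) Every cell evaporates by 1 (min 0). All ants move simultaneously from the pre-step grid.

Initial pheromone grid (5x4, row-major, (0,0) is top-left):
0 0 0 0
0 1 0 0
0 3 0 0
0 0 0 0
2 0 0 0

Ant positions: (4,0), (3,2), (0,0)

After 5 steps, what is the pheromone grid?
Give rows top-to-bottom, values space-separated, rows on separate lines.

After step 1: ants at (3,0),(2,2),(0,1)
  0 1 0 0
  0 0 0 0
  0 2 1 0
  1 0 0 0
  1 0 0 0
After step 2: ants at (4,0),(2,1),(0,2)
  0 0 1 0
  0 0 0 0
  0 3 0 0
  0 0 0 0
  2 0 0 0
After step 3: ants at (3,0),(1,1),(0,3)
  0 0 0 1
  0 1 0 0
  0 2 0 0
  1 0 0 0
  1 0 0 0
After step 4: ants at (4,0),(2,1),(1,3)
  0 0 0 0
  0 0 0 1
  0 3 0 0
  0 0 0 0
  2 0 0 0
After step 5: ants at (3,0),(1,1),(0,3)
  0 0 0 1
  0 1 0 0
  0 2 0 0
  1 0 0 0
  1 0 0 0

0 0 0 1
0 1 0 0
0 2 0 0
1 0 0 0
1 0 0 0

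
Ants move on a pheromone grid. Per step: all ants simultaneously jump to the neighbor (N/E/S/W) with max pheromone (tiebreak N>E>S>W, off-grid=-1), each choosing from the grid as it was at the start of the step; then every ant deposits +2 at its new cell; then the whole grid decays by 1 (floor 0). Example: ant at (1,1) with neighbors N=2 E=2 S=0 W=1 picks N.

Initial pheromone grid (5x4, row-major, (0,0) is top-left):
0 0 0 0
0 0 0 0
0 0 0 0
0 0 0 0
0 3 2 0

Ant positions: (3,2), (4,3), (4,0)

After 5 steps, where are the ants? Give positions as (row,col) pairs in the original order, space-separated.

Step 1: ant0:(3,2)->S->(4,2) | ant1:(4,3)->W->(4,2) | ant2:(4,0)->E->(4,1)
  grid max=5 at (4,2)
Step 2: ant0:(4,2)->W->(4,1) | ant1:(4,2)->W->(4,1) | ant2:(4,1)->E->(4,2)
  grid max=7 at (4,1)
Step 3: ant0:(4,1)->E->(4,2) | ant1:(4,1)->E->(4,2) | ant2:(4,2)->W->(4,1)
  grid max=9 at (4,2)
Step 4: ant0:(4,2)->W->(4,1) | ant1:(4,2)->W->(4,1) | ant2:(4,1)->E->(4,2)
  grid max=11 at (4,1)
Step 5: ant0:(4,1)->E->(4,2) | ant1:(4,1)->E->(4,2) | ant2:(4,2)->W->(4,1)
  grid max=13 at (4,2)

(4,2) (4,2) (4,1)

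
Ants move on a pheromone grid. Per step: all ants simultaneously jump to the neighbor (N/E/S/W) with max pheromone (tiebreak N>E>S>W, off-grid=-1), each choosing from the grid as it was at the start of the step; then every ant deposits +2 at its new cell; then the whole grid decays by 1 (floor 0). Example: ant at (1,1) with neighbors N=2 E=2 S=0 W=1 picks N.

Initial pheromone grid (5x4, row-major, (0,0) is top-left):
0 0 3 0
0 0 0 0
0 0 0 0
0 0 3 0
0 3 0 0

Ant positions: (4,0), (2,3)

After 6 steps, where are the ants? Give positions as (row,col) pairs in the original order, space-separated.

Step 1: ant0:(4,0)->E->(4,1) | ant1:(2,3)->N->(1,3)
  grid max=4 at (4,1)
Step 2: ant0:(4,1)->N->(3,1) | ant1:(1,3)->N->(0,3)
  grid max=3 at (4,1)
Step 3: ant0:(3,1)->S->(4,1) | ant1:(0,3)->W->(0,2)
  grid max=4 at (4,1)
Step 4: ant0:(4,1)->N->(3,1) | ant1:(0,2)->E->(0,3)
  grid max=3 at (4,1)
Step 5: ant0:(3,1)->S->(4,1) | ant1:(0,3)->W->(0,2)
  grid max=4 at (4,1)
Step 6: ant0:(4,1)->N->(3,1) | ant1:(0,2)->E->(0,3)
  grid max=3 at (4,1)

(3,1) (0,3)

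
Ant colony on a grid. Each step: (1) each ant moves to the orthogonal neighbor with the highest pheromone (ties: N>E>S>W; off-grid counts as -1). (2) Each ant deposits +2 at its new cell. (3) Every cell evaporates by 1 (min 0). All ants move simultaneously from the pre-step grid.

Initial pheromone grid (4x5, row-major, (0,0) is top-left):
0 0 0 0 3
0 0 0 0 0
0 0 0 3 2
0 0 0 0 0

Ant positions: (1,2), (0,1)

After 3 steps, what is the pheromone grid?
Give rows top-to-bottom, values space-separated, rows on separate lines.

After step 1: ants at (0,2),(0,2)
  0 0 3 0 2
  0 0 0 0 0
  0 0 0 2 1
  0 0 0 0 0
After step 2: ants at (0,3),(0,3)
  0 0 2 3 1
  0 0 0 0 0
  0 0 0 1 0
  0 0 0 0 0
After step 3: ants at (0,2),(0,2)
  0 0 5 2 0
  0 0 0 0 0
  0 0 0 0 0
  0 0 0 0 0

0 0 5 2 0
0 0 0 0 0
0 0 0 0 0
0 0 0 0 0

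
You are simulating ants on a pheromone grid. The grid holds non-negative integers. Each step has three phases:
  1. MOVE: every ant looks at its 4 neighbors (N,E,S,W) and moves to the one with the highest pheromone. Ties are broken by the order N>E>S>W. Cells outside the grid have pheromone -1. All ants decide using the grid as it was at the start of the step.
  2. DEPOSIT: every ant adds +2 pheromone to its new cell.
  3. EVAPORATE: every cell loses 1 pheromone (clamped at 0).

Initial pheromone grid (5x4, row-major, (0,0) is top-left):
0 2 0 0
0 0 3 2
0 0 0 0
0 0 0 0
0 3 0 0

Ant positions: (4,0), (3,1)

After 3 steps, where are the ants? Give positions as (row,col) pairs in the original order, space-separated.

Step 1: ant0:(4,0)->E->(4,1) | ant1:(3,1)->S->(4,1)
  grid max=6 at (4,1)
Step 2: ant0:(4,1)->N->(3,1) | ant1:(4,1)->N->(3,1)
  grid max=5 at (4,1)
Step 3: ant0:(3,1)->S->(4,1) | ant1:(3,1)->S->(4,1)
  grid max=8 at (4,1)

(4,1) (4,1)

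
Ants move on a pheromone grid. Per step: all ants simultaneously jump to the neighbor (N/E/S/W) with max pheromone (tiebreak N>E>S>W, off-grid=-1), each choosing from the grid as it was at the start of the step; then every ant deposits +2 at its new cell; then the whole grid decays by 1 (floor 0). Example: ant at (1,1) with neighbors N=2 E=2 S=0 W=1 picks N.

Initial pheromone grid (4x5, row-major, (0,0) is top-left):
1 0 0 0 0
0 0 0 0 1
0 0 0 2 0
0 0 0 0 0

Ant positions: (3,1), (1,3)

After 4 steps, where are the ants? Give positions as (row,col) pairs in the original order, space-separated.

Step 1: ant0:(3,1)->N->(2,1) | ant1:(1,3)->S->(2,3)
  grid max=3 at (2,3)
Step 2: ant0:(2,1)->N->(1,1) | ant1:(2,3)->N->(1,3)
  grid max=2 at (2,3)
Step 3: ant0:(1,1)->N->(0,1) | ant1:(1,3)->S->(2,3)
  grid max=3 at (2,3)
Step 4: ant0:(0,1)->E->(0,2) | ant1:(2,3)->N->(1,3)
  grid max=2 at (2,3)

(0,2) (1,3)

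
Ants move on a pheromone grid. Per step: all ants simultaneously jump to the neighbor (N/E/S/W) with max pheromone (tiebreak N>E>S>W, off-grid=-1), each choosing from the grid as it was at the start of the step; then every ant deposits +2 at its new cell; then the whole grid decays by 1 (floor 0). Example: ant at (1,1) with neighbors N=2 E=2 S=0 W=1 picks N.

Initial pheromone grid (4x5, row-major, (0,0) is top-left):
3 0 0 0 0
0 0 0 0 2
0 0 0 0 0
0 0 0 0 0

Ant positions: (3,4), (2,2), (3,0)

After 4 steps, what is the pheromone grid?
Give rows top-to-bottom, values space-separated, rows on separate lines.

After step 1: ants at (2,4),(1,2),(2,0)
  2 0 0 0 0
  0 0 1 0 1
  1 0 0 0 1
  0 0 0 0 0
After step 2: ants at (1,4),(0,2),(1,0)
  1 0 1 0 0
  1 0 0 0 2
  0 0 0 0 0
  0 0 0 0 0
After step 3: ants at (0,4),(0,3),(0,0)
  2 0 0 1 1
  0 0 0 0 1
  0 0 0 0 0
  0 0 0 0 0
After step 4: ants at (1,4),(0,4),(0,1)
  1 1 0 0 2
  0 0 0 0 2
  0 0 0 0 0
  0 0 0 0 0

1 1 0 0 2
0 0 0 0 2
0 0 0 0 0
0 0 0 0 0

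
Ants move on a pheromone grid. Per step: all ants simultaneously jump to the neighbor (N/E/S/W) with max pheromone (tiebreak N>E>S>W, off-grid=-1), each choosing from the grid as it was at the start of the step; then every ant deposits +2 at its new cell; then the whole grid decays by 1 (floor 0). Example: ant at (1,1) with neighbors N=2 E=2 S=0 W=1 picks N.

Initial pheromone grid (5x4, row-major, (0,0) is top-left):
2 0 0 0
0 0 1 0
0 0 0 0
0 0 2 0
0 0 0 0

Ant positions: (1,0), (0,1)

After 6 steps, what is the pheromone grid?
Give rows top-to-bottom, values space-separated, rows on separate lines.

After step 1: ants at (0,0),(0,0)
  5 0 0 0
  0 0 0 0
  0 0 0 0
  0 0 1 0
  0 0 0 0
After step 2: ants at (0,1),(0,1)
  4 3 0 0
  0 0 0 0
  0 0 0 0
  0 0 0 0
  0 0 0 0
After step 3: ants at (0,0),(0,0)
  7 2 0 0
  0 0 0 0
  0 0 0 0
  0 0 0 0
  0 0 0 0
After step 4: ants at (0,1),(0,1)
  6 5 0 0
  0 0 0 0
  0 0 0 0
  0 0 0 0
  0 0 0 0
After step 5: ants at (0,0),(0,0)
  9 4 0 0
  0 0 0 0
  0 0 0 0
  0 0 0 0
  0 0 0 0
After step 6: ants at (0,1),(0,1)
  8 7 0 0
  0 0 0 0
  0 0 0 0
  0 0 0 0
  0 0 0 0

8 7 0 0
0 0 0 0
0 0 0 0
0 0 0 0
0 0 0 0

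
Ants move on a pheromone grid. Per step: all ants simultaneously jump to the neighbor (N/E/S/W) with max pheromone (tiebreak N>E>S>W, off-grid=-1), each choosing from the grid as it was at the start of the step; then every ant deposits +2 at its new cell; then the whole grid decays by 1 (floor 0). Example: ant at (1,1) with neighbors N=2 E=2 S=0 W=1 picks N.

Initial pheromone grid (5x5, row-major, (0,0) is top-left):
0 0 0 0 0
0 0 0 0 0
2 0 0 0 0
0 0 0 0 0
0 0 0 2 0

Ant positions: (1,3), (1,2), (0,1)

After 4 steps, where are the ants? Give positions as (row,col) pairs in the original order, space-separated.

Step 1: ant0:(1,3)->N->(0,3) | ant1:(1,2)->N->(0,2) | ant2:(0,1)->E->(0,2)
  grid max=3 at (0,2)
Step 2: ant0:(0,3)->W->(0,2) | ant1:(0,2)->E->(0,3) | ant2:(0,2)->E->(0,3)
  grid max=4 at (0,2)
Step 3: ant0:(0,2)->E->(0,3) | ant1:(0,3)->W->(0,2) | ant2:(0,3)->W->(0,2)
  grid max=7 at (0,2)
Step 4: ant0:(0,3)->W->(0,2) | ant1:(0,2)->E->(0,3) | ant2:(0,2)->E->(0,3)
  grid max=8 at (0,2)

(0,2) (0,3) (0,3)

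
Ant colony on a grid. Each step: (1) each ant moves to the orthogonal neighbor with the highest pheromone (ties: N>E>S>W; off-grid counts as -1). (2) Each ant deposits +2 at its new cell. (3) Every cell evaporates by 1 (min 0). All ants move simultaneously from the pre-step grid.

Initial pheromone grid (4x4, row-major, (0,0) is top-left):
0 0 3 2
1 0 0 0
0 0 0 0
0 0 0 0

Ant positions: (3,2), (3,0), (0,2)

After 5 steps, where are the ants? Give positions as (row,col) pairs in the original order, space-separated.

Step 1: ant0:(3,2)->N->(2,2) | ant1:(3,0)->N->(2,0) | ant2:(0,2)->E->(0,3)
  grid max=3 at (0,3)
Step 2: ant0:(2,2)->N->(1,2) | ant1:(2,0)->N->(1,0) | ant2:(0,3)->W->(0,2)
  grid max=3 at (0,2)
Step 3: ant0:(1,2)->N->(0,2) | ant1:(1,0)->N->(0,0) | ant2:(0,2)->E->(0,3)
  grid max=4 at (0,2)
Step 4: ant0:(0,2)->E->(0,3) | ant1:(0,0)->E->(0,1) | ant2:(0,3)->W->(0,2)
  grid max=5 at (0,2)
Step 5: ant0:(0,3)->W->(0,2) | ant1:(0,1)->E->(0,2) | ant2:(0,2)->E->(0,3)
  grid max=8 at (0,2)

(0,2) (0,2) (0,3)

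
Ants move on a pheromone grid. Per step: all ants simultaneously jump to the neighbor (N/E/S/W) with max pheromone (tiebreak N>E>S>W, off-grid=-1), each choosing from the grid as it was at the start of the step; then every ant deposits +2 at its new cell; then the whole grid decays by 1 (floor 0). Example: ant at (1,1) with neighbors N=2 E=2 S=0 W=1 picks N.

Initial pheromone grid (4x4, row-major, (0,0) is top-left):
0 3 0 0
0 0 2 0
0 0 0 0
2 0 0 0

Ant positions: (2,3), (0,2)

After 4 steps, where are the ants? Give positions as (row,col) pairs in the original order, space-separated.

Step 1: ant0:(2,3)->N->(1,3) | ant1:(0,2)->W->(0,1)
  grid max=4 at (0,1)
Step 2: ant0:(1,3)->W->(1,2) | ant1:(0,1)->E->(0,2)
  grid max=3 at (0,1)
Step 3: ant0:(1,2)->N->(0,2) | ant1:(0,2)->W->(0,1)
  grid max=4 at (0,1)
Step 4: ant0:(0,2)->W->(0,1) | ant1:(0,1)->E->(0,2)
  grid max=5 at (0,1)

(0,1) (0,2)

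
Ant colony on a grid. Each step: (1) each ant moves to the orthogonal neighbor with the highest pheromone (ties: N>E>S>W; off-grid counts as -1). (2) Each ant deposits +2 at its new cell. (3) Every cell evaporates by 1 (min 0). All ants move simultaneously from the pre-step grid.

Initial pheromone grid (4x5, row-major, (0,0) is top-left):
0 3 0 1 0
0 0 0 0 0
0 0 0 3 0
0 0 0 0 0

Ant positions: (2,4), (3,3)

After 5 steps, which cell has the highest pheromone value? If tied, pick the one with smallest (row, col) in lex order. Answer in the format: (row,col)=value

Step 1: ant0:(2,4)->W->(2,3) | ant1:(3,3)->N->(2,3)
  grid max=6 at (2,3)
Step 2: ant0:(2,3)->N->(1,3) | ant1:(2,3)->N->(1,3)
  grid max=5 at (2,3)
Step 3: ant0:(1,3)->S->(2,3) | ant1:(1,3)->S->(2,3)
  grid max=8 at (2,3)
Step 4: ant0:(2,3)->N->(1,3) | ant1:(2,3)->N->(1,3)
  grid max=7 at (2,3)
Step 5: ant0:(1,3)->S->(2,3) | ant1:(1,3)->S->(2,3)
  grid max=10 at (2,3)
Final grid:
  0 0 0 0 0
  0 0 0 4 0
  0 0 0 10 0
  0 0 0 0 0
Max pheromone 10 at (2,3)

Answer: (2,3)=10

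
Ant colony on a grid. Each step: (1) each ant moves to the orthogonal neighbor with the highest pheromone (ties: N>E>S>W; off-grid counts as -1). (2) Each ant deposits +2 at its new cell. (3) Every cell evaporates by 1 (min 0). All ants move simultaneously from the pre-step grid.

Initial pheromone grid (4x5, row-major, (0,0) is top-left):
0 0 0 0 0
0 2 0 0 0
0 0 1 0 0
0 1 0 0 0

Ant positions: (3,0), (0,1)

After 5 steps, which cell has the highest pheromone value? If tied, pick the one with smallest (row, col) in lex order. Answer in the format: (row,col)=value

Step 1: ant0:(3,0)->E->(3,1) | ant1:(0,1)->S->(1,1)
  grid max=3 at (1,1)
Step 2: ant0:(3,1)->N->(2,1) | ant1:(1,1)->N->(0,1)
  grid max=2 at (1,1)
Step 3: ant0:(2,1)->N->(1,1) | ant1:(0,1)->S->(1,1)
  grid max=5 at (1,1)
Step 4: ant0:(1,1)->N->(0,1) | ant1:(1,1)->N->(0,1)
  grid max=4 at (1,1)
Step 5: ant0:(0,1)->S->(1,1) | ant1:(0,1)->S->(1,1)
  grid max=7 at (1,1)
Final grid:
  0 2 0 0 0
  0 7 0 0 0
  0 0 0 0 0
  0 0 0 0 0
Max pheromone 7 at (1,1)

Answer: (1,1)=7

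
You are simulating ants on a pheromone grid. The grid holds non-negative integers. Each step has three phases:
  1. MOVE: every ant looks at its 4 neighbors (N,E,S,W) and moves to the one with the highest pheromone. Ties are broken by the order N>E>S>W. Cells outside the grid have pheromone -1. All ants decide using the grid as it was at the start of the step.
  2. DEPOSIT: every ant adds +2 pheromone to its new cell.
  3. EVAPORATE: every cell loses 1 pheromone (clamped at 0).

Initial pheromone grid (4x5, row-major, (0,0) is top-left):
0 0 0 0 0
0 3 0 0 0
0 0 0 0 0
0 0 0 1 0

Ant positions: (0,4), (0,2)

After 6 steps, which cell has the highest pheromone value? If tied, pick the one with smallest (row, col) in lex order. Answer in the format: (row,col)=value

Step 1: ant0:(0,4)->S->(1,4) | ant1:(0,2)->E->(0,3)
  grid max=2 at (1,1)
Step 2: ant0:(1,4)->N->(0,4) | ant1:(0,3)->E->(0,4)
  grid max=3 at (0,4)
Step 3: ant0:(0,4)->S->(1,4) | ant1:(0,4)->S->(1,4)
  grid max=3 at (1,4)
Step 4: ant0:(1,4)->N->(0,4) | ant1:(1,4)->N->(0,4)
  grid max=5 at (0,4)
Step 5: ant0:(0,4)->S->(1,4) | ant1:(0,4)->S->(1,4)
  grid max=5 at (1,4)
Step 6: ant0:(1,4)->N->(0,4) | ant1:(1,4)->N->(0,4)
  grid max=7 at (0,4)
Final grid:
  0 0 0 0 7
  0 0 0 0 4
  0 0 0 0 0
  0 0 0 0 0
Max pheromone 7 at (0,4)

Answer: (0,4)=7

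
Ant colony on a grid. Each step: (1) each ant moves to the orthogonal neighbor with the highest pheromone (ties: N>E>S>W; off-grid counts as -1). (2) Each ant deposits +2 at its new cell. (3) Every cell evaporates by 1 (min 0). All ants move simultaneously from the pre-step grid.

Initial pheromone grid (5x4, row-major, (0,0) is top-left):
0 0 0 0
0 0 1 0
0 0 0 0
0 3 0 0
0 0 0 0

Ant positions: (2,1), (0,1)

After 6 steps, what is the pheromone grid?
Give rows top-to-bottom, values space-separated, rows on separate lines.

After step 1: ants at (3,1),(0,2)
  0 0 1 0
  0 0 0 0
  0 0 0 0
  0 4 0 0
  0 0 0 0
After step 2: ants at (2,1),(0,3)
  0 0 0 1
  0 0 0 0
  0 1 0 0
  0 3 0 0
  0 0 0 0
After step 3: ants at (3,1),(1,3)
  0 0 0 0
  0 0 0 1
  0 0 0 0
  0 4 0 0
  0 0 0 0
After step 4: ants at (2,1),(0,3)
  0 0 0 1
  0 0 0 0
  0 1 0 0
  0 3 0 0
  0 0 0 0
After step 5: ants at (3,1),(1,3)
  0 0 0 0
  0 0 0 1
  0 0 0 0
  0 4 0 0
  0 0 0 0
After step 6: ants at (2,1),(0,3)
  0 0 0 1
  0 0 0 0
  0 1 0 0
  0 3 0 0
  0 0 0 0

0 0 0 1
0 0 0 0
0 1 0 0
0 3 0 0
0 0 0 0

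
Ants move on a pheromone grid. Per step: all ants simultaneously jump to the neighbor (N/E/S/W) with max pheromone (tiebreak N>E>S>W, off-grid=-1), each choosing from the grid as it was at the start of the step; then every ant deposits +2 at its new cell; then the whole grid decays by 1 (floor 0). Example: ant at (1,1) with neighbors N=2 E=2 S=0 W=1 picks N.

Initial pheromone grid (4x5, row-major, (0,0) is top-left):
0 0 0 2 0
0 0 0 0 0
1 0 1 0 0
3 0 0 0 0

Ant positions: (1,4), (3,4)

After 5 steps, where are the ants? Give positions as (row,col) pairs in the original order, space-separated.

Step 1: ant0:(1,4)->N->(0,4) | ant1:(3,4)->N->(2,4)
  grid max=2 at (3,0)
Step 2: ant0:(0,4)->W->(0,3) | ant1:(2,4)->N->(1,4)
  grid max=2 at (0,3)
Step 3: ant0:(0,3)->E->(0,4) | ant1:(1,4)->N->(0,4)
  grid max=3 at (0,4)
Step 4: ant0:(0,4)->W->(0,3) | ant1:(0,4)->W->(0,3)
  grid max=4 at (0,3)
Step 5: ant0:(0,3)->E->(0,4) | ant1:(0,3)->E->(0,4)
  grid max=5 at (0,4)

(0,4) (0,4)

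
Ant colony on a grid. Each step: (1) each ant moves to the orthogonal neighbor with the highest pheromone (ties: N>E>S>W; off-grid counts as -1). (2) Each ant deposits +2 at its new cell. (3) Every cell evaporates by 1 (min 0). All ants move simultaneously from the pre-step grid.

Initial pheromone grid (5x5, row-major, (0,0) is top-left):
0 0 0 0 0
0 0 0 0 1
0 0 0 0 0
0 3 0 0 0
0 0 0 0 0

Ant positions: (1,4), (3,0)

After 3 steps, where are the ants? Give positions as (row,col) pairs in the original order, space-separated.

Step 1: ant0:(1,4)->N->(0,4) | ant1:(3,0)->E->(3,1)
  grid max=4 at (3,1)
Step 2: ant0:(0,4)->S->(1,4) | ant1:(3,1)->N->(2,1)
  grid max=3 at (3,1)
Step 3: ant0:(1,4)->N->(0,4) | ant1:(2,1)->S->(3,1)
  grid max=4 at (3,1)

(0,4) (3,1)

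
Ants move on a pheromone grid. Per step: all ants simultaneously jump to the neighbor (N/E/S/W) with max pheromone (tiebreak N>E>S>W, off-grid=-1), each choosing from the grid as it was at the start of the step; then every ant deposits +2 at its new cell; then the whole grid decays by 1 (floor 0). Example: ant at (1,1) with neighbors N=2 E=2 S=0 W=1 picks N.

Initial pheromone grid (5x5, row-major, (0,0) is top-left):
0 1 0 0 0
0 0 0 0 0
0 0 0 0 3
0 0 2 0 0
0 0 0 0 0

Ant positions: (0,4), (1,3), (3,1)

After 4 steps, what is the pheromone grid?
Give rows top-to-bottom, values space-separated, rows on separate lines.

After step 1: ants at (1,4),(0,3),(3,2)
  0 0 0 1 0
  0 0 0 0 1
  0 0 0 0 2
  0 0 3 0 0
  0 0 0 0 0
After step 2: ants at (2,4),(0,4),(2,2)
  0 0 0 0 1
  0 0 0 0 0
  0 0 1 0 3
  0 0 2 0 0
  0 0 0 0 0
After step 3: ants at (1,4),(1,4),(3,2)
  0 0 0 0 0
  0 0 0 0 3
  0 0 0 0 2
  0 0 3 0 0
  0 0 0 0 0
After step 4: ants at (2,4),(2,4),(2,2)
  0 0 0 0 0
  0 0 0 0 2
  0 0 1 0 5
  0 0 2 0 0
  0 0 0 0 0

0 0 0 0 0
0 0 0 0 2
0 0 1 0 5
0 0 2 0 0
0 0 0 0 0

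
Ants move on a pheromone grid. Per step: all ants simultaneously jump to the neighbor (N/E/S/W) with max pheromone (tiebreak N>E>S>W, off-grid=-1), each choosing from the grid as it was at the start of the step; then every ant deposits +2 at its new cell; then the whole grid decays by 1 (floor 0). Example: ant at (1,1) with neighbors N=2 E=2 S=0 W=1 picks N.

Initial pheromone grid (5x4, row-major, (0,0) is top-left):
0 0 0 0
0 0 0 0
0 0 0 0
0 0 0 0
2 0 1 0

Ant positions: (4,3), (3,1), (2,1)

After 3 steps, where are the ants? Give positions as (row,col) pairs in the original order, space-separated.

Step 1: ant0:(4,3)->W->(4,2) | ant1:(3,1)->N->(2,1) | ant2:(2,1)->N->(1,1)
  grid max=2 at (4,2)
Step 2: ant0:(4,2)->N->(3,2) | ant1:(2,1)->N->(1,1) | ant2:(1,1)->S->(2,1)
  grid max=2 at (1,1)
Step 3: ant0:(3,2)->S->(4,2) | ant1:(1,1)->S->(2,1) | ant2:(2,1)->N->(1,1)
  grid max=3 at (1,1)

(4,2) (2,1) (1,1)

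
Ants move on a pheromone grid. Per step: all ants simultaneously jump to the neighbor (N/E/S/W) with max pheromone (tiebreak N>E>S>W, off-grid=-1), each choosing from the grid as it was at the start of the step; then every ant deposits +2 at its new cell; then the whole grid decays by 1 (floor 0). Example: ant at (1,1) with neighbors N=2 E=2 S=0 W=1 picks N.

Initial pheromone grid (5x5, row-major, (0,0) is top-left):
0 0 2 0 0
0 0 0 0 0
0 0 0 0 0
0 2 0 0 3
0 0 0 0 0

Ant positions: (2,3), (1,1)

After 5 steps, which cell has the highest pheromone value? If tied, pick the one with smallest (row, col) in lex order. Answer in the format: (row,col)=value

Answer: (0,2)=5

Derivation:
Step 1: ant0:(2,3)->N->(1,3) | ant1:(1,1)->N->(0,1)
  grid max=2 at (3,4)
Step 2: ant0:(1,3)->N->(0,3) | ant1:(0,1)->E->(0,2)
  grid max=2 at (0,2)
Step 3: ant0:(0,3)->W->(0,2) | ant1:(0,2)->E->(0,3)
  grid max=3 at (0,2)
Step 4: ant0:(0,2)->E->(0,3) | ant1:(0,3)->W->(0,2)
  grid max=4 at (0,2)
Step 5: ant0:(0,3)->W->(0,2) | ant1:(0,2)->E->(0,3)
  grid max=5 at (0,2)
Final grid:
  0 0 5 4 0
  0 0 0 0 0
  0 0 0 0 0
  0 0 0 0 0
  0 0 0 0 0
Max pheromone 5 at (0,2)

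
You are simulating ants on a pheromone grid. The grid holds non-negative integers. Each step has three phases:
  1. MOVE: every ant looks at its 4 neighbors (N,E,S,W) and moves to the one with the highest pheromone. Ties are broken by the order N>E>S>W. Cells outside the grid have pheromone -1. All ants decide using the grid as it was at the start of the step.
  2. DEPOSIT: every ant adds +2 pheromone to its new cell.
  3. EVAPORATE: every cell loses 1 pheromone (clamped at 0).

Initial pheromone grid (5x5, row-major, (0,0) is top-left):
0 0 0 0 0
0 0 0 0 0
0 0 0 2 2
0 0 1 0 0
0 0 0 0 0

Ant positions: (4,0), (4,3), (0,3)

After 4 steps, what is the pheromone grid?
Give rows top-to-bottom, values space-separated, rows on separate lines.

After step 1: ants at (3,0),(3,3),(0,4)
  0 0 0 0 1
  0 0 0 0 0
  0 0 0 1 1
  1 0 0 1 0
  0 0 0 0 0
After step 2: ants at (2,0),(2,3),(1,4)
  0 0 0 0 0
  0 0 0 0 1
  1 0 0 2 0
  0 0 0 0 0
  0 0 0 0 0
After step 3: ants at (1,0),(1,3),(0,4)
  0 0 0 0 1
  1 0 0 1 0
  0 0 0 1 0
  0 0 0 0 0
  0 0 0 0 0
After step 4: ants at (0,0),(2,3),(1,4)
  1 0 0 0 0
  0 0 0 0 1
  0 0 0 2 0
  0 0 0 0 0
  0 0 0 0 0

1 0 0 0 0
0 0 0 0 1
0 0 0 2 0
0 0 0 0 0
0 0 0 0 0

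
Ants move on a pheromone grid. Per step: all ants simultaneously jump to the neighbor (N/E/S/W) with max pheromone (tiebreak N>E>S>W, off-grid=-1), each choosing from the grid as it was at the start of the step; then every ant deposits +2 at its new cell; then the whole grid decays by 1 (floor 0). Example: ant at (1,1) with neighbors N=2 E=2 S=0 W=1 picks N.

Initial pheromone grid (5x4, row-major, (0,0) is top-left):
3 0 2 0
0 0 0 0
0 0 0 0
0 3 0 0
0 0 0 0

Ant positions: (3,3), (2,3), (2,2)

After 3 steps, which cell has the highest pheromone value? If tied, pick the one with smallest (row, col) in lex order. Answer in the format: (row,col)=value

Step 1: ant0:(3,3)->N->(2,3) | ant1:(2,3)->N->(1,3) | ant2:(2,2)->N->(1,2)
  grid max=2 at (0,0)
Step 2: ant0:(2,3)->N->(1,3) | ant1:(1,3)->S->(2,3) | ant2:(1,2)->N->(0,2)
  grid max=2 at (0,2)
Step 3: ant0:(1,3)->S->(2,3) | ant1:(2,3)->N->(1,3) | ant2:(0,2)->E->(0,3)
  grid max=3 at (1,3)
Final grid:
  0 0 1 1
  0 0 0 3
  0 0 0 3
  0 0 0 0
  0 0 0 0
Max pheromone 3 at (1,3)

Answer: (1,3)=3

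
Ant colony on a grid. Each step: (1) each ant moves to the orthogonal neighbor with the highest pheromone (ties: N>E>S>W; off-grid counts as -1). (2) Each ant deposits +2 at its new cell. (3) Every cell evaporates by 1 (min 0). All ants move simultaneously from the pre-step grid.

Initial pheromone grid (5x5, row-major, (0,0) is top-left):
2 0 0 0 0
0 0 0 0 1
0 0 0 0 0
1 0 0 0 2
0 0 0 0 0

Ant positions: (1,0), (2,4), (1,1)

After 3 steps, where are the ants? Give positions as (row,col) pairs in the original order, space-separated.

Step 1: ant0:(1,0)->N->(0,0) | ant1:(2,4)->S->(3,4) | ant2:(1,1)->N->(0,1)
  grid max=3 at (0,0)
Step 2: ant0:(0,0)->E->(0,1) | ant1:(3,4)->N->(2,4) | ant2:(0,1)->W->(0,0)
  grid max=4 at (0,0)
Step 3: ant0:(0,1)->W->(0,0) | ant1:(2,4)->S->(3,4) | ant2:(0,0)->E->(0,1)
  grid max=5 at (0,0)

(0,0) (3,4) (0,1)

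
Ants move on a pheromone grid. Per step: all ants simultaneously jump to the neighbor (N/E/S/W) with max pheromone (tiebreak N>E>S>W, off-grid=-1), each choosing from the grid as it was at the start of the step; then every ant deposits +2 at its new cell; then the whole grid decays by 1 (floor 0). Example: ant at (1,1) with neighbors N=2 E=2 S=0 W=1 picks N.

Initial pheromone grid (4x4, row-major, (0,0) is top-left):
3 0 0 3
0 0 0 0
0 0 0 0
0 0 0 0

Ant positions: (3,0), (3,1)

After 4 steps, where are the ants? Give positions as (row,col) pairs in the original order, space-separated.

Step 1: ant0:(3,0)->N->(2,0) | ant1:(3,1)->N->(2,1)
  grid max=2 at (0,0)
Step 2: ant0:(2,0)->E->(2,1) | ant1:(2,1)->W->(2,0)
  grid max=2 at (2,0)
Step 3: ant0:(2,1)->W->(2,0) | ant1:(2,0)->E->(2,1)
  grid max=3 at (2,0)
Step 4: ant0:(2,0)->E->(2,1) | ant1:(2,1)->W->(2,0)
  grid max=4 at (2,0)

(2,1) (2,0)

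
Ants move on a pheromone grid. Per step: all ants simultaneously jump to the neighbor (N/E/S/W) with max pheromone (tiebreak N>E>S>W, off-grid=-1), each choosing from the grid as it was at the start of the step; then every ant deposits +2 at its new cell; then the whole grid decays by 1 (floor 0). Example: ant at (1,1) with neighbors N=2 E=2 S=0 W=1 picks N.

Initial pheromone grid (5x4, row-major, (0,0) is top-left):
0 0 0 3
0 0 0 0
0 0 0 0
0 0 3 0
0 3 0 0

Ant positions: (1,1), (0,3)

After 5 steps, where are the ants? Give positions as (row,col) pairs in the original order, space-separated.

Step 1: ant0:(1,1)->N->(0,1) | ant1:(0,3)->S->(1,3)
  grid max=2 at (0,3)
Step 2: ant0:(0,1)->E->(0,2) | ant1:(1,3)->N->(0,3)
  grid max=3 at (0,3)
Step 3: ant0:(0,2)->E->(0,3) | ant1:(0,3)->W->(0,2)
  grid max=4 at (0,3)
Step 4: ant0:(0,3)->W->(0,2) | ant1:(0,2)->E->(0,3)
  grid max=5 at (0,3)
Step 5: ant0:(0,2)->E->(0,3) | ant1:(0,3)->W->(0,2)
  grid max=6 at (0,3)

(0,3) (0,2)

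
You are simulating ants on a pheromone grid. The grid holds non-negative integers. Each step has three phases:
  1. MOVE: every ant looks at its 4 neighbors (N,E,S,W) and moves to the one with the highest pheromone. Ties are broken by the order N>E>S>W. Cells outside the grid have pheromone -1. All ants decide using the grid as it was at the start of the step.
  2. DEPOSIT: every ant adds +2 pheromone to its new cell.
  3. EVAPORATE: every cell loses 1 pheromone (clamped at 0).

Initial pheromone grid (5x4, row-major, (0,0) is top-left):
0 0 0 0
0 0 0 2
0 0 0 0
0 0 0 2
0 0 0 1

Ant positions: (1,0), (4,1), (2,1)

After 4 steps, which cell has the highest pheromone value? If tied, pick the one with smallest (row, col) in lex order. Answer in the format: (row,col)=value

Answer: (0,1)=7

Derivation:
Step 1: ant0:(1,0)->N->(0,0) | ant1:(4,1)->N->(3,1) | ant2:(2,1)->N->(1,1)
  grid max=1 at (0,0)
Step 2: ant0:(0,0)->E->(0,1) | ant1:(3,1)->N->(2,1) | ant2:(1,1)->N->(0,1)
  grid max=3 at (0,1)
Step 3: ant0:(0,1)->E->(0,2) | ant1:(2,1)->N->(1,1) | ant2:(0,1)->E->(0,2)
  grid max=3 at (0,2)
Step 4: ant0:(0,2)->W->(0,1) | ant1:(1,1)->N->(0,1) | ant2:(0,2)->W->(0,1)
  grid max=7 at (0,1)
Final grid:
  0 7 2 0
  0 0 0 0
  0 0 0 0
  0 0 0 0
  0 0 0 0
Max pheromone 7 at (0,1)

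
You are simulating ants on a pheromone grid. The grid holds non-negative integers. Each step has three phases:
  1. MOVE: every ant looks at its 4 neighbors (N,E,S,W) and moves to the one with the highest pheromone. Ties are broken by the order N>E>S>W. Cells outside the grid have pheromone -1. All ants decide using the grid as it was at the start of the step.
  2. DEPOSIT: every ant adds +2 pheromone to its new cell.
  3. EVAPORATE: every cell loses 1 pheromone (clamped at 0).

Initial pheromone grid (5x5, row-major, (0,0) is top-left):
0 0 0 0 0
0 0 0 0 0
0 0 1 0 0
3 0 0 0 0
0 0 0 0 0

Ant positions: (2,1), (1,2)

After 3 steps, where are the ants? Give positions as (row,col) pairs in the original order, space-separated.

Step 1: ant0:(2,1)->E->(2,2) | ant1:(1,2)->S->(2,2)
  grid max=4 at (2,2)
Step 2: ant0:(2,2)->N->(1,2) | ant1:(2,2)->N->(1,2)
  grid max=3 at (1,2)
Step 3: ant0:(1,2)->S->(2,2) | ant1:(1,2)->S->(2,2)
  grid max=6 at (2,2)

(2,2) (2,2)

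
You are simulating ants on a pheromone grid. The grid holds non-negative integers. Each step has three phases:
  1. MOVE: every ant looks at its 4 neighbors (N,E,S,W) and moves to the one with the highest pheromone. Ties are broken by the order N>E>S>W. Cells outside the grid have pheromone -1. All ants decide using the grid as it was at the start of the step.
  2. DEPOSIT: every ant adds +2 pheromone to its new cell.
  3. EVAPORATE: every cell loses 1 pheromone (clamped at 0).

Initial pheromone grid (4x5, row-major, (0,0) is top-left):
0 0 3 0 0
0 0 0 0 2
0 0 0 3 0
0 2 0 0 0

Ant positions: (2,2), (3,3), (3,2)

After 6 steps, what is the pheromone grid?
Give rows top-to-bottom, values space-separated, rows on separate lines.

After step 1: ants at (2,3),(2,3),(3,1)
  0 0 2 0 0
  0 0 0 0 1
  0 0 0 6 0
  0 3 0 0 0
After step 2: ants at (1,3),(1,3),(2,1)
  0 0 1 0 0
  0 0 0 3 0
  0 1 0 5 0
  0 2 0 0 0
After step 3: ants at (2,3),(2,3),(3,1)
  0 0 0 0 0
  0 0 0 2 0
  0 0 0 8 0
  0 3 0 0 0
After step 4: ants at (1,3),(1,3),(2,1)
  0 0 0 0 0
  0 0 0 5 0
  0 1 0 7 0
  0 2 0 0 0
After step 5: ants at (2,3),(2,3),(3,1)
  0 0 0 0 0
  0 0 0 4 0
  0 0 0 10 0
  0 3 0 0 0
After step 6: ants at (1,3),(1,3),(2,1)
  0 0 0 0 0
  0 0 0 7 0
  0 1 0 9 0
  0 2 0 0 0

0 0 0 0 0
0 0 0 7 0
0 1 0 9 0
0 2 0 0 0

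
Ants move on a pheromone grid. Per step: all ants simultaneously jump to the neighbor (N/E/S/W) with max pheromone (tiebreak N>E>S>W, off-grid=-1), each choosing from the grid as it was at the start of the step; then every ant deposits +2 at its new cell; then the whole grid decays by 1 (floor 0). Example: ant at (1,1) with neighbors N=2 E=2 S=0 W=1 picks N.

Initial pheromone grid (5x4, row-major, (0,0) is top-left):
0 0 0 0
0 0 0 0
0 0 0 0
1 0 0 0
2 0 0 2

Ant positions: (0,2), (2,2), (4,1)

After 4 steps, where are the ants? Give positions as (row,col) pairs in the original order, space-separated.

Step 1: ant0:(0,2)->E->(0,3) | ant1:(2,2)->N->(1,2) | ant2:(4,1)->W->(4,0)
  grid max=3 at (4,0)
Step 2: ant0:(0,3)->S->(1,3) | ant1:(1,2)->N->(0,2) | ant2:(4,0)->N->(3,0)
  grid max=2 at (4,0)
Step 3: ant0:(1,3)->N->(0,3) | ant1:(0,2)->E->(0,3) | ant2:(3,0)->S->(4,0)
  grid max=3 at (0,3)
Step 4: ant0:(0,3)->S->(1,3) | ant1:(0,3)->S->(1,3) | ant2:(4,0)->N->(3,0)
  grid max=3 at (1,3)

(1,3) (1,3) (3,0)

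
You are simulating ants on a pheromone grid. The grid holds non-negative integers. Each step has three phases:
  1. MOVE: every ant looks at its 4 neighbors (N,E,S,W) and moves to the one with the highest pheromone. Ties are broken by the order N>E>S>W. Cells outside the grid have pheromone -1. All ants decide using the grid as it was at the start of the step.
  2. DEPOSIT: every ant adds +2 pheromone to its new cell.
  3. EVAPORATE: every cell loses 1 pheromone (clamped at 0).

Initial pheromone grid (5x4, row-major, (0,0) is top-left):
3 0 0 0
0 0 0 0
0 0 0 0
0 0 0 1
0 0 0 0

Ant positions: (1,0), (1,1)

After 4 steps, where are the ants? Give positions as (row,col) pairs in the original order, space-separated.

Step 1: ant0:(1,0)->N->(0,0) | ant1:(1,1)->N->(0,1)
  grid max=4 at (0,0)
Step 2: ant0:(0,0)->E->(0,1) | ant1:(0,1)->W->(0,0)
  grid max=5 at (0,0)
Step 3: ant0:(0,1)->W->(0,0) | ant1:(0,0)->E->(0,1)
  grid max=6 at (0,0)
Step 4: ant0:(0,0)->E->(0,1) | ant1:(0,1)->W->(0,0)
  grid max=7 at (0,0)

(0,1) (0,0)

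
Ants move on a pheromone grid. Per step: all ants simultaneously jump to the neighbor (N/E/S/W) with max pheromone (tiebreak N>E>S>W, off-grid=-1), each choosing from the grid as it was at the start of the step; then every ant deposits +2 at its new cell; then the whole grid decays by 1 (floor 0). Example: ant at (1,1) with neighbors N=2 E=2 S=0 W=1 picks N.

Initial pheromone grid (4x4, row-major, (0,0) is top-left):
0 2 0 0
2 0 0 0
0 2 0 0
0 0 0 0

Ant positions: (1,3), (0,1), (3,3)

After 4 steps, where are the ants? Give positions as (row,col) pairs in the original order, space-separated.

Step 1: ant0:(1,3)->N->(0,3) | ant1:(0,1)->E->(0,2) | ant2:(3,3)->N->(2,3)
  grid max=1 at (0,1)
Step 2: ant0:(0,3)->W->(0,2) | ant1:(0,2)->E->(0,3) | ant2:(2,3)->N->(1,3)
  grid max=2 at (0,2)
Step 3: ant0:(0,2)->E->(0,3) | ant1:(0,3)->W->(0,2) | ant2:(1,3)->N->(0,3)
  grid max=5 at (0,3)
Step 4: ant0:(0,3)->W->(0,2) | ant1:(0,2)->E->(0,3) | ant2:(0,3)->W->(0,2)
  grid max=6 at (0,2)

(0,2) (0,3) (0,2)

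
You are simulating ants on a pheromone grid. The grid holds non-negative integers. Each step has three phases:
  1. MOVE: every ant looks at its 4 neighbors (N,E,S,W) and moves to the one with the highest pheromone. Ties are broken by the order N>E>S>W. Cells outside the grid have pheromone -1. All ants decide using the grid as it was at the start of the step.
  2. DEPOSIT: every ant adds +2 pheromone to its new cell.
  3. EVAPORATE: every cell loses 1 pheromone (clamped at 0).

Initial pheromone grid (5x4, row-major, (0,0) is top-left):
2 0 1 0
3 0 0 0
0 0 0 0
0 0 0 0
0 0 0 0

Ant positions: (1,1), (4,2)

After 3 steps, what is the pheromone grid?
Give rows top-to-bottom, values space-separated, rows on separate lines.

After step 1: ants at (1,0),(3,2)
  1 0 0 0
  4 0 0 0
  0 0 0 0
  0 0 1 0
  0 0 0 0
After step 2: ants at (0,0),(2,2)
  2 0 0 0
  3 0 0 0
  0 0 1 0
  0 0 0 0
  0 0 0 0
After step 3: ants at (1,0),(1,2)
  1 0 0 0
  4 0 1 0
  0 0 0 0
  0 0 0 0
  0 0 0 0

1 0 0 0
4 0 1 0
0 0 0 0
0 0 0 0
0 0 0 0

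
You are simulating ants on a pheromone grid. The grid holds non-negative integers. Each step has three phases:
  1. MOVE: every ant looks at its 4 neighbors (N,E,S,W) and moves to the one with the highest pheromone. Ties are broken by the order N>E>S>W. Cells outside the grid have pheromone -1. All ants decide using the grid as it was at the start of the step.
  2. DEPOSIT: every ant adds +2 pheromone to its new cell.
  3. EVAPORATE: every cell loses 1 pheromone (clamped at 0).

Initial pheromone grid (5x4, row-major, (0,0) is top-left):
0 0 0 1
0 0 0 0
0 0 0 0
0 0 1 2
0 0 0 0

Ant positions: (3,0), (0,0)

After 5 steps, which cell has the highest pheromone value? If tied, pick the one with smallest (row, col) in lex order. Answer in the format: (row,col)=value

Step 1: ant0:(3,0)->N->(2,0) | ant1:(0,0)->E->(0,1)
  grid max=1 at (0,1)
Step 2: ant0:(2,0)->N->(1,0) | ant1:(0,1)->E->(0,2)
  grid max=1 at (0,2)
Step 3: ant0:(1,0)->N->(0,0) | ant1:(0,2)->E->(0,3)
  grid max=1 at (0,0)
Step 4: ant0:(0,0)->E->(0,1) | ant1:(0,3)->S->(1,3)
  grid max=1 at (0,1)
Step 5: ant0:(0,1)->E->(0,2) | ant1:(1,3)->N->(0,3)
  grid max=1 at (0,2)
Final grid:
  0 0 1 1
  0 0 0 0
  0 0 0 0
  0 0 0 0
  0 0 0 0
Max pheromone 1 at (0,2)

Answer: (0,2)=1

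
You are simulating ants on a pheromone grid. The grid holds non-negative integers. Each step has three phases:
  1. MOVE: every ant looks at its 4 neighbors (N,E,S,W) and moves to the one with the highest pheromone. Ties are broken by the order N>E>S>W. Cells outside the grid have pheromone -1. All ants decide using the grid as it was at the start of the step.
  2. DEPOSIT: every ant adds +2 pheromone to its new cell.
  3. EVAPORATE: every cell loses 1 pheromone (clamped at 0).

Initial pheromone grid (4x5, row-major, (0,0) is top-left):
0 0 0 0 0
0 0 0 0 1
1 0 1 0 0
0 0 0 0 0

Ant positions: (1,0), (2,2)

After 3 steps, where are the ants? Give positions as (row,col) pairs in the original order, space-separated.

Step 1: ant0:(1,0)->S->(2,0) | ant1:(2,2)->N->(1,2)
  grid max=2 at (2,0)
Step 2: ant0:(2,0)->N->(1,0) | ant1:(1,2)->N->(0,2)
  grid max=1 at (0,2)
Step 3: ant0:(1,0)->S->(2,0) | ant1:(0,2)->E->(0,3)
  grid max=2 at (2,0)

(2,0) (0,3)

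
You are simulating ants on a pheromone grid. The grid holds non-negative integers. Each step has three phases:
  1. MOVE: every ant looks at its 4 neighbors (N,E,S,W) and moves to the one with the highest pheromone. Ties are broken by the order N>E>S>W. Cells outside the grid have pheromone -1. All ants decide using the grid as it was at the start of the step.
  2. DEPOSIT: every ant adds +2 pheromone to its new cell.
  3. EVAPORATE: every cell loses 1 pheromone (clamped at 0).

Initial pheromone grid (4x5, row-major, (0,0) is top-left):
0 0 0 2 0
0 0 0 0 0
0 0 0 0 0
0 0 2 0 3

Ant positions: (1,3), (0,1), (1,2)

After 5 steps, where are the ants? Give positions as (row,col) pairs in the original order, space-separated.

Step 1: ant0:(1,3)->N->(0,3) | ant1:(0,1)->E->(0,2) | ant2:(1,2)->N->(0,2)
  grid max=3 at (0,2)
Step 2: ant0:(0,3)->W->(0,2) | ant1:(0,2)->E->(0,3) | ant2:(0,2)->E->(0,3)
  grid max=6 at (0,3)
Step 3: ant0:(0,2)->E->(0,3) | ant1:(0,3)->W->(0,2) | ant2:(0,3)->W->(0,2)
  grid max=7 at (0,2)
Step 4: ant0:(0,3)->W->(0,2) | ant1:(0,2)->E->(0,3) | ant2:(0,2)->E->(0,3)
  grid max=10 at (0,3)
Step 5: ant0:(0,2)->E->(0,3) | ant1:(0,3)->W->(0,2) | ant2:(0,3)->W->(0,2)
  grid max=11 at (0,2)

(0,3) (0,2) (0,2)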